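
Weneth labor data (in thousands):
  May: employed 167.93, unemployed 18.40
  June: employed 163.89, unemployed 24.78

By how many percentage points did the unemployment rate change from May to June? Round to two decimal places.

May: labor force = 167.93 + 18.40 = 186.33; u = 18.40/186.33 = 9.87%.
June: labor force = 163.89 + 24.78 = 188.67; u = 24.78/188.67 = 13.13%.
Change = 13.13% − 9.87% = +3.26 pp.

The unemployment rate changed by +3.26 percentage points.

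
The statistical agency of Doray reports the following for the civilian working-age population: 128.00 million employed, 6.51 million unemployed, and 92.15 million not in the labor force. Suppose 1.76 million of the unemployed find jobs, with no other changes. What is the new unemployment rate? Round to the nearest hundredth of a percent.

Initially, labor force = 128.00 + 6.51 = 134.51 million, so u = 6.51/134.51 = 4.84%.
After the change, unemployed falls and employed rises by 1.76; labor force unchanged → E = 129.76, U = 4.75, labor force = 134.51 million.
New unemployment rate = 4.75 / 134.51 = 3.53%.

New unemployment rate ≈ 3.53%.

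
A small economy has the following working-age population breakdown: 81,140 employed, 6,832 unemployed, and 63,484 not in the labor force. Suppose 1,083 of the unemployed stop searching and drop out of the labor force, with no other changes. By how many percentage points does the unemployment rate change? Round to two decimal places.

Initially, labor force = 81,140 + 6,832 = 87,972, so u = 6,832/87,972 = 7.77%.
After the change, unemployed and labor force both fall by 1,083 → E = 81,140, U = 5,749, labor force = 86,889.
New unemployment rate = 5,749 / 86,889 = 6.62%.
Change = 6.62% − 7.77% = −1.15 percentage points.

The unemployment rate changes by −1.15 percentage points.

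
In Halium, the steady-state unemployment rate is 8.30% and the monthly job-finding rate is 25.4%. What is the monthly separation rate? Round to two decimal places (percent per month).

Separation rate ≈ 2.30% per month.

From u* = s/(s+f): s = u·f/(1−u).
s = 0.0830 × 25.4 / (1 − 0.0830) = 2.1082 / 0.9170 ≈ 2.30% per month.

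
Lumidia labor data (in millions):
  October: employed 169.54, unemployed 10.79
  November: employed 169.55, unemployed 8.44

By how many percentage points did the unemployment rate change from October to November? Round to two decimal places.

The unemployment rate changed by −1.24 percentage points.

October: labor force = 169.54 + 10.79 = 180.33; u = 10.79/180.33 = 5.98%.
November: labor force = 169.55 + 8.44 = 177.99; u = 8.44/177.99 = 4.74%.
Change = 4.74% − 5.98% = −1.24 pp.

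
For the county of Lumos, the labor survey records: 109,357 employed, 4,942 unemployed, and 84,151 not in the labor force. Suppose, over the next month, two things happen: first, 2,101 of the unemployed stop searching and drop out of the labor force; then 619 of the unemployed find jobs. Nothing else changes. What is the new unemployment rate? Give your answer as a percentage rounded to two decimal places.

Initially, labor force = 109,357 + 4,942 = 114,299, so u = 4,942/114,299 = 4.32%.
After the first change, unemployed and labor force both fall by 2,101 → E = 109,357, U = 2,841, labor force = 112,198.
After the second change, unemployed falls and employed rises by 619; labor force unchanged → E = 109,976, U = 2,222, labor force = 112,198.
New unemployment rate = 2,222 / 112,198 = 1.98%.

New unemployment rate ≈ 1.98%.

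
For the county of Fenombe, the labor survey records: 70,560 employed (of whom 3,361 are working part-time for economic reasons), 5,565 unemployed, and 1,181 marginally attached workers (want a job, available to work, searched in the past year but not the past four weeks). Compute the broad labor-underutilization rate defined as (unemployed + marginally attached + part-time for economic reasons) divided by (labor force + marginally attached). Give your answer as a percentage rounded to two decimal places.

Labor force = 70,560 + 5,565 = 76,125.
Numerator = 5,565 + 1,181 + 3,361 = 10,107.
Denominator = 76,125 + 1,181 = 77,306.
Broad rate = 10,107 / 77,306 = 13.07%.

Broad underutilization rate ≈ 13.07%.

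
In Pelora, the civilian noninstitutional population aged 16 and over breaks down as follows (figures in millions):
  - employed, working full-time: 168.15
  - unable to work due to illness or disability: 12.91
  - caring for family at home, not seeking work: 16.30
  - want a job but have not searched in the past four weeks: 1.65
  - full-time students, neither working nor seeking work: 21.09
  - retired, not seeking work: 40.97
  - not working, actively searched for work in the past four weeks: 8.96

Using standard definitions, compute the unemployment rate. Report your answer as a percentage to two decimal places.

Employed = 168.15 million.
Unemployed = 8.96 million.
Labor force = 168.15 + 8.96 = 177.11 million.
Unemployment rate = 8.96 / 177.11 = 5.06%.

Unemployment rate ≈ 5.06%.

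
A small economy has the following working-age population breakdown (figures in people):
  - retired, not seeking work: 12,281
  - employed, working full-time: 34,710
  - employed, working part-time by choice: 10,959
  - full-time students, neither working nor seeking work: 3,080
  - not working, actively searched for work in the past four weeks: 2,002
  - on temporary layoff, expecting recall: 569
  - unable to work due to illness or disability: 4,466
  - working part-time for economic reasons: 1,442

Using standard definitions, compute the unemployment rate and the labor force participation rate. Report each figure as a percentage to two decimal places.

Unemployment rate ≈ 5.17%; labor force participation rate ≈ 71.48%.

Employed = 34,710 + 10,959 + 1,442 = 47,111 (anyone who worked, including part-time for economic reasons, counts as employed).
Unemployed = 2,002 + 569 = 2,571 (jobless and actively searching, or on temporary layoff).
Labor force = 47,111 + 2,571 = 49,682.
Not in labor force = 12,281 + 3,080 + 4,466 = 19,827 (those not working and not actively searching are outside the labor force).
Civilian working-age population = 49,682 + 19,827 = 69,509.
Unemployment rate = 2,571 / 49,682 = 5.17%.
Labor force participation rate = 49,682 / 69,509 = 71.48%.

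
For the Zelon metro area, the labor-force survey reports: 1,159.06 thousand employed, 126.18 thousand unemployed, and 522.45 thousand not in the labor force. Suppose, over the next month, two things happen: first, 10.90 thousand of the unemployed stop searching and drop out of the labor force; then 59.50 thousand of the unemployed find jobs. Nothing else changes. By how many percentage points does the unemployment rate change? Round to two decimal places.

Initially, labor force = 1,159.06 + 126.18 = 1,285.24 thousand, so u = 126.18/1,285.24 = 9.82%.
After the first change, unemployed and labor force both fall by 10.90 → E = 1,159.06, U = 115.28, labor force = 1,274.34 thousand.
After the second change, unemployed falls and employed rises by 59.50; labor force unchanged → E = 1,218.56, U = 55.78, labor force = 1,274.34 thousand.
New unemployment rate = 55.78 / 1,274.34 = 4.38%.
Change = 4.38% − 9.82% = −5.44 percentage points.

The unemployment rate changes by −5.44 percentage points.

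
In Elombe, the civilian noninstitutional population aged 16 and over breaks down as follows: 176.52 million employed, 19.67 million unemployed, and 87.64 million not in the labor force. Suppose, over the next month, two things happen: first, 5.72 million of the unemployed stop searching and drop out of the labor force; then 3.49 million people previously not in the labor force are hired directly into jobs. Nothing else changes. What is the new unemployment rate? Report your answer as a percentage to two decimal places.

Initially, labor force = 176.52 + 19.67 = 196.19 million, so u = 19.67/196.19 = 10.03%.
After the first change, unemployed and labor force both fall by 5.72 → E = 176.52, U = 13.95, labor force = 190.47 million.
After the second change, employed and labor force both rise by 3.49; unemployed unchanged → E = 180.01, U = 13.95, labor force = 193.96 million.
New unemployment rate = 13.95 / 193.96 = 7.19%.

New unemployment rate ≈ 7.19%.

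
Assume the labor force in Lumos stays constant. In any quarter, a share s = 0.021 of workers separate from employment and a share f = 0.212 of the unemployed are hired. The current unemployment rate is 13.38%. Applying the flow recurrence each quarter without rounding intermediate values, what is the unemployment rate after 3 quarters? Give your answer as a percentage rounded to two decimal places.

With a fixed labor force, u_{t+1} = u_t + s·(1−u_t) − f·u_t = u_t·(1−s−f) + s.
Here 1−s−f = 0.767 and s = 0.021.
u_1 = 0.133800 × 0.767 + 0.021 = 0.123625.
u_2 = 0.123625 × 0.767 + 0.021 = 0.115820.
u_3 = 0.115820 × 0.767 + 0.021 = 0.109834.

Unemployment rate after three quarters ≈ 10.98%.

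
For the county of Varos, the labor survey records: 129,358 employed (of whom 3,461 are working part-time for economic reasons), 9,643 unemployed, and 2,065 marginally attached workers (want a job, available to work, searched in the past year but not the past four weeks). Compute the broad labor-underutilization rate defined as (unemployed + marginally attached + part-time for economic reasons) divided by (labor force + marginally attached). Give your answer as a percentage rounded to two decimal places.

Labor force = 129,358 + 9,643 = 139,001.
Numerator = 9,643 + 2,065 + 3,461 = 15,169.
Denominator = 139,001 + 2,065 = 141,066.
Broad rate = 15,169 / 141,066 = 10.75%.

Broad underutilization rate ≈ 10.75%.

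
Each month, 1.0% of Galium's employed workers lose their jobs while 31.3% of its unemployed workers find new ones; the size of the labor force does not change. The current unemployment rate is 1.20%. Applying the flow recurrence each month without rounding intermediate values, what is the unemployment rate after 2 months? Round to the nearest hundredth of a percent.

With a fixed labor force, u_{t+1} = u_t + s·(1−u_t) − f·u_t = u_t·(1−s−f) + s.
Here 1−s−f = 0.677 and s = 0.010.
u_1 = 0.012000 × 0.677 + 0.010 = 0.018124.
u_2 = 0.018124 × 0.677 + 0.010 = 0.022270.

Unemployment rate after two months ≈ 2.23%.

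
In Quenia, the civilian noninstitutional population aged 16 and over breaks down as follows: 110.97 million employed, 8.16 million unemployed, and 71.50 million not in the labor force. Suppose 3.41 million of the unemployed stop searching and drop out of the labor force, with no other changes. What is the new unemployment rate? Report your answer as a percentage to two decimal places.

New unemployment rate ≈ 4.10%.

Initially, labor force = 110.97 + 8.16 = 119.13 million, so u = 8.16/119.13 = 6.85%.
After the change, unemployed and labor force both fall by 3.41 → E = 110.97, U = 4.75, labor force = 115.72 million.
New unemployment rate = 4.75 / 115.72 = 4.10%.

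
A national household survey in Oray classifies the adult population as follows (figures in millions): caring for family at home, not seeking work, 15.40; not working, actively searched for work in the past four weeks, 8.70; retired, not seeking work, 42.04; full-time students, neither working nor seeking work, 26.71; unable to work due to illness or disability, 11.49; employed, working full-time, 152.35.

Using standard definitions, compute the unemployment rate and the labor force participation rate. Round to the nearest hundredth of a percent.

Unemployment rate ≈ 5.40%; labor force participation rate ≈ 62.74%.

Employed = 152.35 million.
Unemployed = 8.70 million.
Labor force = 152.35 + 8.70 = 161.05 million.
Not in labor force = 15.40 + 42.04 + 26.71 + 11.49 = 95.64 million (those not working and not actively searching are outside the labor force).
Civilian working-age population = 161.05 + 95.64 = 256.69 million.
Unemployment rate = 8.70 / 161.05 = 5.40%.
Labor force participation rate = 161.05 / 256.69 = 62.74%.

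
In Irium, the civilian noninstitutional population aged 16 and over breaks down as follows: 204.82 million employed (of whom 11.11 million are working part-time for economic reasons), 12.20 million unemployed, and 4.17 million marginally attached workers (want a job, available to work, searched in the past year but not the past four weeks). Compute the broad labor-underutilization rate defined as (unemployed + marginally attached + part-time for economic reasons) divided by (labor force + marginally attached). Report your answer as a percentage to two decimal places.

Labor force = 204.82 + 12.20 = 217.02 million.
Numerator = 12.20 + 4.17 + 11.11 = 27.48 million.
Denominator = 217.02 + 4.17 = 221.19 million.
Broad rate = 27.48 / 221.19 = 12.42%.

Broad underutilization rate ≈ 12.42%.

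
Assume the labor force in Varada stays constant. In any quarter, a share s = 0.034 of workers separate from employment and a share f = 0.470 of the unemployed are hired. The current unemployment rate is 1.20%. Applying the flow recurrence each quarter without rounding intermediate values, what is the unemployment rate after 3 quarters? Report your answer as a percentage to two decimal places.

With a fixed labor force, u_{t+1} = u_t + s·(1−u_t) − f·u_t = u_t·(1−s−f) + s.
Here 1−s−f = 0.496 and s = 0.034.
u_1 = 0.012000 × 0.496 + 0.034 = 0.039952.
u_2 = 0.039952 × 0.496 + 0.034 = 0.053816.
u_3 = 0.053816 × 0.496 + 0.034 = 0.060693.

Unemployment rate after three quarters ≈ 6.07%.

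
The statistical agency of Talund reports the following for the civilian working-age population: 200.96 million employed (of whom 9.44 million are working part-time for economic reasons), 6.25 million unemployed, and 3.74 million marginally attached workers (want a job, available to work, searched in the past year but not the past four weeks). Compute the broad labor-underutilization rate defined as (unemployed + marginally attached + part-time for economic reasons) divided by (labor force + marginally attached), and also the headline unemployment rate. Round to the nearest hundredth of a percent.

Labor force = 200.96 + 6.25 = 207.21 million.
Numerator = 6.25 + 3.74 + 9.44 = 19.43 million.
Denominator = 207.21 + 3.74 = 210.95 million.
Broad rate = 19.43 / 210.95 = 9.21%.
Headline unemployment rate = 6.25 / 207.21 = 3.02%.

Broad underutilization rate ≈ 9.21%; headline unemployment rate ≈ 3.02%.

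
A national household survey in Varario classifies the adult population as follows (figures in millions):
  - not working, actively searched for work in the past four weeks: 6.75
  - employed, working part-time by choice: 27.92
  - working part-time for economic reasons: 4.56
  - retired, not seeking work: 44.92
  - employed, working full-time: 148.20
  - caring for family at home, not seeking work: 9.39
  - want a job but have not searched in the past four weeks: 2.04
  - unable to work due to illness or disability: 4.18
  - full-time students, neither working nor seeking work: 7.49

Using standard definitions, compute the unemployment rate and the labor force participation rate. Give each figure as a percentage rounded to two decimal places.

Employed = 27.92 + 4.56 + 148.20 = 180.68 million (anyone who worked, including part-time for economic reasons, counts as employed).
Unemployed = 6.75 million.
Labor force = 180.68 + 6.75 = 187.43 million.
Not in labor force = 44.92 + 9.39 + 2.04 + 4.18 + 7.49 = 68.02 million (those not working and not actively searching are outside the labor force — including those who want a job but have given up searching).
Civilian working-age population = 187.43 + 68.02 = 255.45 million.
Unemployment rate = 6.75 / 187.43 = 3.60%.
Labor force participation rate = 187.43 / 255.45 = 73.37%.

Unemployment rate ≈ 3.60%; labor force participation rate ≈ 73.37%.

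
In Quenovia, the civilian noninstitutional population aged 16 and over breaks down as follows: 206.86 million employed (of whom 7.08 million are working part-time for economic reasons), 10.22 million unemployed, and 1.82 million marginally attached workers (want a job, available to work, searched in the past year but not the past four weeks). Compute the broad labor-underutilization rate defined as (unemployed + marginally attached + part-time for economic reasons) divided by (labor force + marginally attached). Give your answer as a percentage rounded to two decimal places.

Broad underutilization rate ≈ 8.73%.

Labor force = 206.86 + 10.22 = 217.08 million.
Numerator = 10.22 + 1.82 + 7.08 = 19.12 million.
Denominator = 217.08 + 1.82 = 218.90 million.
Broad rate = 19.12 / 218.90 = 8.73%.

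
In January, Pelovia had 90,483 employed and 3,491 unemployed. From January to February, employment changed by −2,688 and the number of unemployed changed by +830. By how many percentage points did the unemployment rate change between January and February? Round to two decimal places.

The unemployment rate changed by +0.98 percentage points.

January: labor force = 90,483 + 3,491 = 93,974; u = 3,491/93,974 = 3.71%.
February: labor force = 87,795 + 4,321 = 92,116; u = 4,321/92,116 = 4.69%.
Change = 4.69% − 3.71% = +0.98 pp.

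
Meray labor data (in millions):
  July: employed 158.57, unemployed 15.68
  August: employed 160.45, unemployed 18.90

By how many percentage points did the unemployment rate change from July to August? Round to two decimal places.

The unemployment rate changed by +1.54 percentage points.

July: labor force = 158.57 + 15.68 = 174.25; u = 15.68/174.25 = 9.00%.
August: labor force = 160.45 + 18.90 = 179.35; u = 18.90/179.35 = 10.54%.
Change = 10.54% − 9.00% = +1.54 pp.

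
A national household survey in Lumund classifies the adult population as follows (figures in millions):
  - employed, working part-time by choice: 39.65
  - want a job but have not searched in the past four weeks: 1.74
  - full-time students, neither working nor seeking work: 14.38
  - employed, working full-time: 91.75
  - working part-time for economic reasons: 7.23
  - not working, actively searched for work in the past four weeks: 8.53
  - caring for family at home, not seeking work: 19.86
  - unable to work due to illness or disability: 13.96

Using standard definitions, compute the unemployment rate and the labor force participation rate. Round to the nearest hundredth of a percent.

Employed = 39.65 + 91.75 + 7.23 = 138.63 million (anyone who worked, including part-time for economic reasons, counts as employed).
Unemployed = 8.53 million.
Labor force = 138.63 + 8.53 = 147.16 million.
Not in labor force = 1.74 + 14.38 + 19.86 + 13.96 = 49.94 million (those not working and not actively searching are outside the labor force — including those who want a job but have given up searching).
Civilian working-age population = 147.16 + 49.94 = 197.10 million.
Unemployment rate = 8.53 / 147.16 = 5.80%.
Labor force participation rate = 147.16 / 197.10 = 74.66%.

Unemployment rate ≈ 5.80%; labor force participation rate ≈ 74.66%.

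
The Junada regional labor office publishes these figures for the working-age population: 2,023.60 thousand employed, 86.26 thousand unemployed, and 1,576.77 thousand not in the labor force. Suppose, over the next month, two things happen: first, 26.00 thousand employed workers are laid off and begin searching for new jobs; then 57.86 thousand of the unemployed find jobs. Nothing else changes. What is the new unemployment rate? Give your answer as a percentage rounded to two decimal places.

Initially, labor force = 2,023.60 + 86.26 = 2,109.86 thousand, so u = 86.26/2,109.86 = 4.09%.
After the first change, employed falls and unemployed rises by 26.00; labor force unchanged → E = 1,997.60, U = 112.26, labor force = 2,109.86 thousand.
After the second change, unemployed falls and employed rises by 57.86; labor force unchanged → E = 2,055.46, U = 54.40, labor force = 2,109.86 thousand.
New unemployment rate = 54.40 / 2,109.86 = 2.58%.

New unemployment rate ≈ 2.58%.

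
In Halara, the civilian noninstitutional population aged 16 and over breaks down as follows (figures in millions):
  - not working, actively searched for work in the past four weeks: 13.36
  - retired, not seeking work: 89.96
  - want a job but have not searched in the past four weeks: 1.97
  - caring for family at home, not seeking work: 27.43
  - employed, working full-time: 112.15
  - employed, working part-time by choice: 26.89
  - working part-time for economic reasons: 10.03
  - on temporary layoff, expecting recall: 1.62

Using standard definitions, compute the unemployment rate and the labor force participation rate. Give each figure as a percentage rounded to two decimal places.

Employed = 112.15 + 26.89 + 10.03 = 149.07 million (anyone who worked, including part-time for economic reasons, counts as employed).
Unemployed = 13.36 + 1.62 = 14.98 million (jobless and actively searching, or on temporary layoff).
Labor force = 149.07 + 14.98 = 164.05 million.
Not in labor force = 89.96 + 1.97 + 27.43 = 119.36 million (those not working and not actively searching are outside the labor force — including those who want a job but have given up searching).
Civilian working-age population = 164.05 + 119.36 = 283.41 million.
Unemployment rate = 14.98 / 164.05 = 9.13%.
Labor force participation rate = 164.05 / 283.41 = 57.88%.

Unemployment rate ≈ 9.13%; labor force participation rate ≈ 57.88%.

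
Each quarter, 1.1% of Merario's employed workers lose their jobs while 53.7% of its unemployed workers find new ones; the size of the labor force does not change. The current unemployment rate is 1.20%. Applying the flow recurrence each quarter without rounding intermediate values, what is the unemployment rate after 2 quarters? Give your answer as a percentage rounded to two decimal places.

With a fixed labor force, u_{t+1} = u_t + s·(1−u_t) − f·u_t = u_t·(1−s−f) + s.
Here 1−s−f = 0.452 and s = 0.011.
u_1 = 0.012000 × 0.452 + 0.011 = 0.016424.
u_2 = 0.016424 × 0.452 + 0.011 = 0.018424.

Unemployment rate after two quarters ≈ 1.84%.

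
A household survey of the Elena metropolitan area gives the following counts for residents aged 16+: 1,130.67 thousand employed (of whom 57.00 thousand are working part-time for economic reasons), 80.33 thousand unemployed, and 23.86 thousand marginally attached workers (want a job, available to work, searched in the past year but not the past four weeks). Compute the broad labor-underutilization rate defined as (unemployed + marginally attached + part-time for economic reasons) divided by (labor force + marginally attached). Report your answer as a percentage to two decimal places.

Broad underutilization rate ≈ 13.05%.

Labor force = 1,130.67 + 80.33 = 1,211.00 thousand.
Numerator = 80.33 + 23.86 + 57.00 = 161.19 thousand.
Denominator = 1,211.00 + 23.86 = 1,234.86 thousand.
Broad rate = 161.19 / 1,234.86 = 13.05%.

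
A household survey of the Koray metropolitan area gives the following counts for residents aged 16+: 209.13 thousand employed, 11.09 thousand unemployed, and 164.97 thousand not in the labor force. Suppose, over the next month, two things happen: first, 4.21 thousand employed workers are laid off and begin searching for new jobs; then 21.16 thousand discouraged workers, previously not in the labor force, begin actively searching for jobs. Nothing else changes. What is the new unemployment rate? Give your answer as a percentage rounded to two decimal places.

New unemployment rate ≈ 15.10%.

Initially, labor force = 209.13 + 11.09 = 220.22 thousand, so u = 11.09/220.22 = 5.04%.
After the first change, employed falls and unemployed rises by 4.21; labor force unchanged → E = 204.92, U = 15.30, labor force = 220.22 thousand.
After the second change, unemployed and labor force both rise by 21.16 → E = 204.92, U = 36.46, labor force = 241.38 thousand.
New unemployment rate = 36.46 / 241.38 = 15.10%.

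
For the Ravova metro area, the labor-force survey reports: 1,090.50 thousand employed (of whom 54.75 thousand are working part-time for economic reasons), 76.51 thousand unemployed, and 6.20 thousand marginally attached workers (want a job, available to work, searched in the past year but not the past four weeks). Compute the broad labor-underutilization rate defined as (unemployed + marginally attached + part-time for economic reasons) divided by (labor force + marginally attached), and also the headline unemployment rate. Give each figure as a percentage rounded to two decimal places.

Labor force = 1,090.50 + 76.51 = 1,167.01 thousand.
Numerator = 76.51 + 6.20 + 54.75 = 137.46 thousand.
Denominator = 1,167.01 + 6.20 = 1,173.21 thousand.
Broad rate = 137.46 / 1,173.21 = 11.72%.
Headline unemployment rate = 76.51 / 1,167.01 = 6.56%.

Broad underutilization rate ≈ 11.72%; headline unemployment rate ≈ 6.56%.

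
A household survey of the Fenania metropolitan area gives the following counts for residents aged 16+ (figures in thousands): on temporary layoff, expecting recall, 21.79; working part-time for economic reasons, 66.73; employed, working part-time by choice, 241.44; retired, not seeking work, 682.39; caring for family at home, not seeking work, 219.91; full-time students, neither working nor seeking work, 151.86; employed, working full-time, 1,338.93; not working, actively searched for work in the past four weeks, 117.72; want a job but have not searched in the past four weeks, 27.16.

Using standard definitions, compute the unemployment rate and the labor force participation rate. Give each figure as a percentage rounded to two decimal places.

Unemployment rate ≈ 7.81%; labor force participation rate ≈ 62.30%.

Employed = 66.73 + 241.44 + 1,338.93 = 1,647.10 thousand (anyone who worked, including part-time for economic reasons, counts as employed).
Unemployed = 21.79 + 117.72 = 139.51 thousand (jobless and actively searching, or on temporary layoff).
Labor force = 1,647.10 + 139.51 = 1,786.61 thousand.
Not in labor force = 682.39 + 219.91 + 151.86 + 27.16 = 1,081.32 thousand (those not working and not actively searching are outside the labor force — including those who want a job but have given up searching).
Civilian working-age population = 1,786.61 + 1,081.32 = 2,867.93 thousand.
Unemployment rate = 139.51 / 1,786.61 = 7.81%.
Labor force participation rate = 1,786.61 / 2,867.93 = 62.30%.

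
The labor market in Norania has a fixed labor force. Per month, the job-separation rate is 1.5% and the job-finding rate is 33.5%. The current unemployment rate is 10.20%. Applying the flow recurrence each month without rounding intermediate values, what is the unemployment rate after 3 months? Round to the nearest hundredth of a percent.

Unemployment rate after three months ≈ 5.91%.

With a fixed labor force, u_{t+1} = u_t + s·(1−u_t) − f·u_t = u_t·(1−s−f) + s.
Here 1−s−f = 0.650 and s = 0.015.
u_1 = 0.102000 × 0.650 + 0.015 = 0.081300.
u_2 = 0.081300 × 0.650 + 0.015 = 0.067845.
u_3 = 0.067845 × 0.650 + 0.015 = 0.059099.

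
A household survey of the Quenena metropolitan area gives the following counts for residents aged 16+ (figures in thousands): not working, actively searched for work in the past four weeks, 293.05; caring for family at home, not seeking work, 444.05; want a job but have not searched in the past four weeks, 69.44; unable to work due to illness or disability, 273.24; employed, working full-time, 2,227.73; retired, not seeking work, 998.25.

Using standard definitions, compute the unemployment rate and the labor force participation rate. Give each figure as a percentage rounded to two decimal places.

Unemployment rate ≈ 11.63%; labor force participation rate ≈ 58.54%.

Employed = 2,227.73 thousand.
Unemployed = 293.05 thousand.
Labor force = 2,227.73 + 293.05 = 2,520.78 thousand.
Not in labor force = 444.05 + 69.44 + 273.24 + 998.25 = 1,784.98 thousand (those not working and not actively searching are outside the labor force — including those who want a job but have given up searching).
Civilian working-age population = 2,520.78 + 1,784.98 = 4,305.76 thousand.
Unemployment rate = 293.05 / 2,520.78 = 11.63%.
Labor force participation rate = 2,520.78 / 4,305.76 = 58.54%.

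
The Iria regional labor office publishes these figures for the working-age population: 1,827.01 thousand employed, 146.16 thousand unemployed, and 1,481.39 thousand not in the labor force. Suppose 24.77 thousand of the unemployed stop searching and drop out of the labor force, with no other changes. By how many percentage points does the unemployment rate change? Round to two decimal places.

The unemployment rate changes by −1.18 percentage points.

Initially, labor force = 1,827.01 + 146.16 = 1,973.17 thousand, so u = 146.16/1,973.17 = 7.41%.
After the change, unemployed and labor force both fall by 24.77 → E = 1,827.01, U = 121.39, labor force = 1,948.40 thousand.
New unemployment rate = 121.39 / 1,948.40 = 6.23%.
Change = 6.23% − 7.41% = −1.18 percentage points.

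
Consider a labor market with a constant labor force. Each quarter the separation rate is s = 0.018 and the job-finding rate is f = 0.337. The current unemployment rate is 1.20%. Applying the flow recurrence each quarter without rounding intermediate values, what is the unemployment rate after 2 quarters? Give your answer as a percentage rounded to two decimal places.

With a fixed labor force, u_{t+1} = u_t + s·(1−u_t) − f·u_t = u_t·(1−s−f) + s.
Here 1−s−f = 0.645 and s = 0.018.
u_1 = 0.012000 × 0.645 + 0.018 = 0.025740.
u_2 = 0.025740 × 0.645 + 0.018 = 0.034602.

Unemployment rate after two quarters ≈ 3.46%.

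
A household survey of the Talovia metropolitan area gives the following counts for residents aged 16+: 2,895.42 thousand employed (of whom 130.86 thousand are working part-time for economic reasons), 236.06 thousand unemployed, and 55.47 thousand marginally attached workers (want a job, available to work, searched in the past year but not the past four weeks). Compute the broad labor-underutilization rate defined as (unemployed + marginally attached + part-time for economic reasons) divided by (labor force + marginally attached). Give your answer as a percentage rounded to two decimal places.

Broad underutilization rate ≈ 13.25%.

Labor force = 2,895.42 + 236.06 = 3,131.48 thousand.
Numerator = 236.06 + 55.47 + 130.86 = 422.39 thousand.
Denominator = 3,131.48 + 55.47 = 3,186.95 thousand.
Broad rate = 422.39 / 3,186.95 = 13.25%.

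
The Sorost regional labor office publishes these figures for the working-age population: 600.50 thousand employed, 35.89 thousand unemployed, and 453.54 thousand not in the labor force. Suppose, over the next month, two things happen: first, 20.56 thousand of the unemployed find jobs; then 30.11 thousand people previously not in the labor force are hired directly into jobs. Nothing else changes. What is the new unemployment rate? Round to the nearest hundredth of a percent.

Initially, labor force = 600.50 + 35.89 = 636.39 thousand, so u = 35.89/636.39 = 5.64%.
After the first change, unemployed falls and employed rises by 20.56; labor force unchanged → E = 621.06, U = 15.33, labor force = 636.39 thousand.
After the second change, employed and labor force both rise by 30.11; unemployed unchanged → E = 651.17, U = 15.33, labor force = 666.50 thousand.
New unemployment rate = 15.33 / 666.50 = 2.30%.

New unemployment rate ≈ 2.30%.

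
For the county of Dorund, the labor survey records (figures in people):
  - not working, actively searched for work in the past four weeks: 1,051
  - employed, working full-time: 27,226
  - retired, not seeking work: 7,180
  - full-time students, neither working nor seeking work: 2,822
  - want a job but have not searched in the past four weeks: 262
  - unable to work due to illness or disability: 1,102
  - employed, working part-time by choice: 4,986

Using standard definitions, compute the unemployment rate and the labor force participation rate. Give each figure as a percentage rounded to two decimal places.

Employed = 27,226 + 4,986 = 32,212.
Unemployed = 1,051.
Labor force = 32,212 + 1,051 = 33,263.
Not in labor force = 7,180 + 2,822 + 262 + 1,102 = 11,366 (those not working and not actively searching are outside the labor force — including those who want a job but have given up searching).
Civilian working-age population = 33,263 + 11,366 = 44,629.
Unemployment rate = 1,051 / 33,263 = 3.16%.
Labor force participation rate = 33,263 / 44,629 = 74.53%.

Unemployment rate ≈ 3.16%; labor force participation rate ≈ 74.53%.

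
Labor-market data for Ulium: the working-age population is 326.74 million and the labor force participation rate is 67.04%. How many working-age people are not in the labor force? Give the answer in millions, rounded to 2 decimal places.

About 107.69 million are not in the labor force.

Share not in the labor force = 1 − 0.6704 = 0.3296.
Not in labor force = 0.3296 × 326.74 ≈ 107.69 million.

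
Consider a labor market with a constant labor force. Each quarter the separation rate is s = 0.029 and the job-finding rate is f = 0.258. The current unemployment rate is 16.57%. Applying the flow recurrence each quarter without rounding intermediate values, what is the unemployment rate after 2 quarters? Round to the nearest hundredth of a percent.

With a fixed labor force, u_{t+1} = u_t + s·(1−u_t) − f·u_t = u_t·(1−s−f) + s.
Here 1−s−f = 0.713 and s = 0.029.
u_1 = 0.165700 × 0.713 + 0.029 = 0.147144.
u_2 = 0.147144 × 0.713 + 0.029 = 0.133914.

Unemployment rate after two quarters ≈ 13.39%.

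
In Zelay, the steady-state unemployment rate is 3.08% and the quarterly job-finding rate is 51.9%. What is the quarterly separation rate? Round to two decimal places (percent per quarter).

Separation rate ≈ 1.65% per quarter.

From u* = s/(s+f): s = u·f/(1−u).
s = 0.0308 × 51.9 / (1 − 0.0308) = 1.5985 / 0.9692 ≈ 1.65% per quarter.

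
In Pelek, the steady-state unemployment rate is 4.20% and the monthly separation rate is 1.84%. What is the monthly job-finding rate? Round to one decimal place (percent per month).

Job-finding rate ≈ 42.0% per month.

From u* = s/(s+f): f = s·(1−u)/u.
f = 1.84 × (1 − 0.0420) / 0.0420 = 1.7627 / 0.0420 ≈ 42.0% per month.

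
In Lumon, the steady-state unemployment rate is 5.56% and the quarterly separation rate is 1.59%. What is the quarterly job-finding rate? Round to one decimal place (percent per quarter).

From u* = s/(s+f): f = s·(1−u)/u.
f = 1.59 × (1 − 0.0556) / 0.0556 = 1.5016 / 0.0556 ≈ 27.0% per quarter.

Job-finding rate ≈ 27.0% per quarter.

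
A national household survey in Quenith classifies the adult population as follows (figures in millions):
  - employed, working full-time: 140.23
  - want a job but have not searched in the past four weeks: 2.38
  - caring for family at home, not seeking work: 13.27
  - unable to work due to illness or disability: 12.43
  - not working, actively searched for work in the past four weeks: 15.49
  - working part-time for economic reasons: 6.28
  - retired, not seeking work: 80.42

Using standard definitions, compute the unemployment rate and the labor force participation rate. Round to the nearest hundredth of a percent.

Employed = 140.23 + 6.28 = 146.51 million (anyone who worked, including part-time for economic reasons, counts as employed).
Unemployed = 15.49 million.
Labor force = 146.51 + 15.49 = 162.00 million.
Not in labor force = 2.38 + 13.27 + 12.43 + 80.42 = 108.50 million (those not working and not actively searching are outside the labor force — including those who want a job but have given up searching).
Civilian working-age population = 162.00 + 108.50 = 270.50 million.
Unemployment rate = 15.49 / 162.00 = 9.56%.
Labor force participation rate = 162.00 / 270.50 = 59.89%.

Unemployment rate ≈ 9.56%; labor force participation rate ≈ 59.89%.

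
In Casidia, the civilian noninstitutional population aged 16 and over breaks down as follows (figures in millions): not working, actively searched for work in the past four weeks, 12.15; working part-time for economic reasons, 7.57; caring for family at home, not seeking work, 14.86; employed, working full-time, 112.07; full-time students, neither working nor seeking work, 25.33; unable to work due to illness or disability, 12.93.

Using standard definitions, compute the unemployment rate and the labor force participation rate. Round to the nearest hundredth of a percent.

Employed = 7.57 + 112.07 = 119.64 million (anyone who worked, including part-time for economic reasons, counts as employed).
Unemployed = 12.15 million.
Labor force = 119.64 + 12.15 = 131.79 million.
Not in labor force = 14.86 + 25.33 + 12.93 = 53.12 million (those not working and not actively searching are outside the labor force).
Civilian working-age population = 131.79 + 53.12 = 184.91 million.
Unemployment rate = 12.15 / 131.79 = 9.22%.
Labor force participation rate = 131.79 / 184.91 = 71.27%.

Unemployment rate ≈ 9.22%; labor force participation rate ≈ 71.27%.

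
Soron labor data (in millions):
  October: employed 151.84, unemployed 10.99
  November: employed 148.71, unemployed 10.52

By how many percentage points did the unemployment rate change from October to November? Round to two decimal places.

October: labor force = 151.84 + 10.99 = 162.83; u = 10.99/162.83 = 6.75%.
November: labor force = 148.71 + 10.52 = 159.23; u = 10.52/159.23 = 6.61%.
Change = 6.61% − 6.75% = −0.14 pp.

The unemployment rate changed by −0.14 percentage points.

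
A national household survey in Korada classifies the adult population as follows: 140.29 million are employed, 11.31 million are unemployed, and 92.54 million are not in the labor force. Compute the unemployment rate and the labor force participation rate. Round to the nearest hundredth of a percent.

Unemployment rate ≈ 7.46%; labor force participation rate ≈ 62.10%.

Labor force = employed + unemployed = 140.29 + 11.31 = 151.60 million.
Working-age population = 151.60 + 92.54 = 244.14 million.
Unemployment rate = 11.31 / 151.60 = 7.46%.
Labor force participation rate = 151.60 / 244.14 = 62.10%.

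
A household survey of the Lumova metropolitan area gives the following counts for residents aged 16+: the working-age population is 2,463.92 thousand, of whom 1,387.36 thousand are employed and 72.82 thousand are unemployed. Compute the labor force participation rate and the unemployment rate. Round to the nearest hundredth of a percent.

Labor force participation rate ≈ 59.26%; unemployment rate ≈ 4.99%.

Labor force = employed + unemployed = 1,387.36 + 72.82 = 1,460.18 thousand.
Unemployment rate = 72.82 / 1,460.18 = 4.99%.
Labor force participation rate = 1,460.18 / 2,463.92 = 59.26%.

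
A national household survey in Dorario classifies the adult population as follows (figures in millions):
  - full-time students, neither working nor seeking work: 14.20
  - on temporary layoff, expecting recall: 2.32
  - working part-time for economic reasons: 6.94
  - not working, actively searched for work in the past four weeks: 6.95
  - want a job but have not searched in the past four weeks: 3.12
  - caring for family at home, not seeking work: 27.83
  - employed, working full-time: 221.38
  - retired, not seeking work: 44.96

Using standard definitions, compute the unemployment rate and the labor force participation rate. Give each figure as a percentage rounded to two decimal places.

Unemployment rate ≈ 3.90%; labor force participation rate ≈ 72.50%.

Employed = 6.94 + 221.38 = 228.32 million (anyone who worked, including part-time for economic reasons, counts as employed).
Unemployed = 2.32 + 6.95 = 9.27 million (jobless and actively searching, or on temporary layoff).
Labor force = 228.32 + 9.27 = 237.59 million.
Not in labor force = 14.20 + 3.12 + 27.83 + 44.96 = 90.11 million (those not working and not actively searching are outside the labor force — including those who want a job but have given up searching).
Civilian working-age population = 237.59 + 90.11 = 327.70 million.
Unemployment rate = 9.27 / 237.59 = 3.90%.
Labor force participation rate = 237.59 / 327.70 = 72.50%.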